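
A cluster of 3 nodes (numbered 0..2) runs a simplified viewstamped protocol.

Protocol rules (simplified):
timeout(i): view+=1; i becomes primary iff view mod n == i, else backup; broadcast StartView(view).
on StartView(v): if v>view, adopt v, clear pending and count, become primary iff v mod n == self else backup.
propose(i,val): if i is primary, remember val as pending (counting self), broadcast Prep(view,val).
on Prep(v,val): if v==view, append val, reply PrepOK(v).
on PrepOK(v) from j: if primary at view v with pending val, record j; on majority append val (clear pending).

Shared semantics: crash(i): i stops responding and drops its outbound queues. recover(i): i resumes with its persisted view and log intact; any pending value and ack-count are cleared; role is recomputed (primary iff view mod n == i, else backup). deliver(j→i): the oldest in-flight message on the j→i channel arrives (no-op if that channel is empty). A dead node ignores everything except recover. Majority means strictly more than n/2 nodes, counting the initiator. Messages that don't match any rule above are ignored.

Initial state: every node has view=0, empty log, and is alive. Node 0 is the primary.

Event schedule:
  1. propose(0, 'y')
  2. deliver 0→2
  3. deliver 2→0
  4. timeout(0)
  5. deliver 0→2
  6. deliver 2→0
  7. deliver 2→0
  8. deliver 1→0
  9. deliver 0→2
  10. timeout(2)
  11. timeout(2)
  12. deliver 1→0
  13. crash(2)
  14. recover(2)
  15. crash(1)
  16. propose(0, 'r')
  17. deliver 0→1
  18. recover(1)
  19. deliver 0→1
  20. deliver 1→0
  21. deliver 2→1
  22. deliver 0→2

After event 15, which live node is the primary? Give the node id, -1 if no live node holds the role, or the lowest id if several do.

[1] propose(0,'y') → ∅
[2] deliver 0→2 → N2(back v0 [y])
[3] deliver 2→0 → N0(prim v0 [y])
[4] timeout(0) → N0(back v1 [y])
[5] deliver 0→2 → N2(back v1 [y])
[6] deliver 2→0 → ∅
[7] deliver 2→0 → ∅
[8] deliver 1→0 → ∅
[9] deliver 0→2 → ∅
[10] timeout(2) → N2(prim v2 [y])
[11] timeout(2) → N2(back v3 [y])
[12] deliver 1→0 → ∅
[13] crash(2) → N2(✗back v3 [y])
[14] recover(2) → N2(back v3 [y])
[15] crash(1) → N1(✗back v0 [-])

-1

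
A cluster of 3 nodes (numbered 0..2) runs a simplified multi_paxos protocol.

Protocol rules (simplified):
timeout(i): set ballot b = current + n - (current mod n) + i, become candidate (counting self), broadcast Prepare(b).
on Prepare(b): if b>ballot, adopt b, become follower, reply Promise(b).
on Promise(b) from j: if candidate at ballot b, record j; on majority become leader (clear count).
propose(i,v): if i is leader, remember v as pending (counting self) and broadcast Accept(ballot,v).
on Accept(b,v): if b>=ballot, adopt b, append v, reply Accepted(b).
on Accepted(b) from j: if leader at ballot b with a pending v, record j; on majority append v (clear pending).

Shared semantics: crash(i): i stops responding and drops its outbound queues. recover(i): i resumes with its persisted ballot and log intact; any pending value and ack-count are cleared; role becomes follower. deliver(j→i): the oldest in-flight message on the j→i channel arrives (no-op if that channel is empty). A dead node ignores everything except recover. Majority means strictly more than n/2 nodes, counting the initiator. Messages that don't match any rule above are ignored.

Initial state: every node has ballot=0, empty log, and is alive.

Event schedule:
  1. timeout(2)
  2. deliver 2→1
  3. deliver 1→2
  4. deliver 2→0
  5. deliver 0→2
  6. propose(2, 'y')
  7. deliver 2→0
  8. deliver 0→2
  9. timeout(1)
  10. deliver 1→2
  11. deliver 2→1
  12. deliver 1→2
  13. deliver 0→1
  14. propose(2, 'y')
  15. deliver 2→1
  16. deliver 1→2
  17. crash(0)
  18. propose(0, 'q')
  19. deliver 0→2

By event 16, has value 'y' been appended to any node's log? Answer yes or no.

yes

e1 timeout(2): 2[cand,b=5,-]
e2 deliver 2→1: 1[foll,b=5,-]
e3 deliver 1→2: 2[lead,b=5,-]
e4 deliver 2→0: 0[foll,b=5,-]
e5 deliver 0→2: ·
e6 propose(2,'y'): ·
e7 deliver 2→0: 0[foll,b=5,y]
e8 deliver 0→2: 2[lead,b=5,y]
e9 timeout(1): 1[cand,b=7,-]
e10 deliver 1→2: 2[foll,b=7,y]
e11 deliver 2→1: ·
e12 deliver 1→2: ·
e13 deliver 0→1: ·
e14 propose(2,'y'): ·
e15 deliver 2→1: 1[lead,b=7,-]
e16 deliver 1→2: ·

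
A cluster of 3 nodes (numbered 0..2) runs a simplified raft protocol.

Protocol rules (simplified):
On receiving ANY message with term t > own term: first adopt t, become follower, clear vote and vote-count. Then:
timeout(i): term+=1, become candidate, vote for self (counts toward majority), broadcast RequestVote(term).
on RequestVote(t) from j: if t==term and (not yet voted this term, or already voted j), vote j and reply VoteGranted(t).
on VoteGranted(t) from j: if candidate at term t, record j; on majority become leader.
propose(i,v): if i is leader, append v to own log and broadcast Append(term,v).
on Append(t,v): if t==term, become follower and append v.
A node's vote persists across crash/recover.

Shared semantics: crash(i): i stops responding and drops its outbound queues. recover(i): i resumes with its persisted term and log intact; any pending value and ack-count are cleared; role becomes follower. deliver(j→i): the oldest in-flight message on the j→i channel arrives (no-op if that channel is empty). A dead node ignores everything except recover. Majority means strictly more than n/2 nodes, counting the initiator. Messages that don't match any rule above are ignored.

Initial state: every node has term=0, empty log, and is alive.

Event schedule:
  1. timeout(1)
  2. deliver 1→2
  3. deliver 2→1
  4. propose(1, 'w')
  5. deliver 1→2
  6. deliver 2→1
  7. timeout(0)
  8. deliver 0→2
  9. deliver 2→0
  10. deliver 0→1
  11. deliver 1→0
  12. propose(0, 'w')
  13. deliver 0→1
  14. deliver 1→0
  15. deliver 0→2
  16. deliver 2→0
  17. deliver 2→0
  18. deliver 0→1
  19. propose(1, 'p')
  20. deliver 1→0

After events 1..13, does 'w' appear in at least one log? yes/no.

yes

e1 timeout(1): 1[cand,t=1,-]
e2 deliver 1→2: 2[foll,t=1,-]
e3 deliver 2→1: 1[lead,t=1,-]
e4 propose(1,'w'): 1[lead,t=1,w]
e5 deliver 1→2: 2[foll,t=1,w]
e6 deliver 2→1: ·
e7 timeout(0): 0[cand,t=1,-]
e8 deliver 0→2: ·
e9 deliver 2→0: ·
e10 deliver 0→1: ·
e11 deliver 1→0: ·
e12 propose(0,'w'): ·
e13 deliver 0→1: ·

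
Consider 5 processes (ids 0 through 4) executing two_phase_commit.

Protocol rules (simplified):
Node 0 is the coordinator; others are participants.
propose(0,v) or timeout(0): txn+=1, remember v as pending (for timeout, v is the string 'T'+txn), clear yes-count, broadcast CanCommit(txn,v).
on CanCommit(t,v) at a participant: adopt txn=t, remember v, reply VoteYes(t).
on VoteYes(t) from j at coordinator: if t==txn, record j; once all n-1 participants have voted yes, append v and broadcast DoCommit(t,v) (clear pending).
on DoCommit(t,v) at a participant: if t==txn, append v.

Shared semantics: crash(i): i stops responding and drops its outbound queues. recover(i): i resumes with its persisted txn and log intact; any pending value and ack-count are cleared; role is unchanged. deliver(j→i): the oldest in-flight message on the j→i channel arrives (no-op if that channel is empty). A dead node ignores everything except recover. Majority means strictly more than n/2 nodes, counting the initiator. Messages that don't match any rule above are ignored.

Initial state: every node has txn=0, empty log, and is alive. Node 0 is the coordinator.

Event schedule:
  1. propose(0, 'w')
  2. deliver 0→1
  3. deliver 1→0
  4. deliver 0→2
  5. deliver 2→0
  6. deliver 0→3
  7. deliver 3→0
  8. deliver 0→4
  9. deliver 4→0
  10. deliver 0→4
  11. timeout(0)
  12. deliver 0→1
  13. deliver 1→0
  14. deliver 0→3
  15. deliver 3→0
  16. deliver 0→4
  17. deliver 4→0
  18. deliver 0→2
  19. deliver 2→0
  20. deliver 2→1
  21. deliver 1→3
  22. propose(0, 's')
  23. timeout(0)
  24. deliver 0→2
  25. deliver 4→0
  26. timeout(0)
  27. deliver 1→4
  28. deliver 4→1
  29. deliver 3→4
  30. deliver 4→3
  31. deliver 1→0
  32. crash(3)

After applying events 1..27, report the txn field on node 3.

1

[1] propose(0,'w') → N0(coor t1 [-])
[2] deliver 0→1 → N1(part t1 [-])
[3] deliver 1→0 → ∅
[4] deliver 0→2 → N2(part t1 [-])
[5] deliver 2→0 → ∅
[6] deliver 0→3 → N3(part t1 [-])
[7] deliver 3→0 → ∅
[8] deliver 0→4 → N4(part t1 [-])
[9] deliver 4→0 → N0(coor t1 [w])
[10] deliver 0→4 → N4(part t1 [w])
[11] timeout(0) → N0(coor t2 [w])
[12] deliver 0→1 → N1(part t1 [w])
[13] deliver 1→0 → ∅
[14] deliver 0→3 → N3(part t1 [w])
[15] deliver 3→0 → ∅
[16] deliver 0→4 → N4(part t2 [w])
[17] deliver 4→0 → ∅
[18] deliver 0→2 → N2(part t1 [w])
[19] deliver 2→0 → ∅
[20] deliver 2→1 → ∅
[21] deliver 1→3 → ∅
[22] propose(0,'s') → N0(coor t3 [w])
[23] timeout(0) → N0(coor t4 [w])
[24] deliver 0→2 → N2(part t2 [w])
[25] deliver 4→0 → ∅
[26] timeout(0) → N0(coor t5 [w])
[27] deliver 1→4 → ∅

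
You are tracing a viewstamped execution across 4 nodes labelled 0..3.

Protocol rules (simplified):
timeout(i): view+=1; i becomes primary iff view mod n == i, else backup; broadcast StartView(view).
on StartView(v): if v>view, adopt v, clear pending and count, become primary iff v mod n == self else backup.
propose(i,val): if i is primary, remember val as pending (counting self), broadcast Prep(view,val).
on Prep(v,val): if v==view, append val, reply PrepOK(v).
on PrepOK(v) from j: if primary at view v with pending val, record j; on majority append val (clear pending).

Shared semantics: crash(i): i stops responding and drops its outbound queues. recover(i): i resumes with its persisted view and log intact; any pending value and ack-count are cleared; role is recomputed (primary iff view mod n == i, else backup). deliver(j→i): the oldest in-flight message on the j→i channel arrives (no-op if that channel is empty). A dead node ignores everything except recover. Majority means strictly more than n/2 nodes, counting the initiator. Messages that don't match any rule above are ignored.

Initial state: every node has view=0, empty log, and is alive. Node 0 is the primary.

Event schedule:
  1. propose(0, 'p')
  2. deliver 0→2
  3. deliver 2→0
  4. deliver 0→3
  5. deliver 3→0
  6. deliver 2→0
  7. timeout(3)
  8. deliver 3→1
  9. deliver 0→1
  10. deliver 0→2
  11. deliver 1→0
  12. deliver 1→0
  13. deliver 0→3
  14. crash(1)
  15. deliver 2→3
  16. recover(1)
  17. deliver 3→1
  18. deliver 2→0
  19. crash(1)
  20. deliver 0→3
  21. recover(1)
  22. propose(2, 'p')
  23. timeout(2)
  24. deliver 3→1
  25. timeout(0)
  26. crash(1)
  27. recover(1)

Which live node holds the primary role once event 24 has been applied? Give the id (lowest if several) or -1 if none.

after 1 — propose(0,'p'): ·
after 2 — deliver 0→2: n2:back/v0/[p]
after 3 — deliver 2→0: ·
after 4 — deliver 0→3: n3:back/v0/[p]
after 5 — deliver 3→0: n0:prim/v0/[p]
after 6 — deliver 2→0: ·
after 7 — timeout(3): n3:back/v1/[p]
after 8 — deliver 3→1: n1:prim/v1/[-]
after 9 — deliver 0→1: ·
after 10 — deliver 0→2: ·
after 11 — deliver 1→0: ·
after 12 — deliver 1→0: ·
after 13 — deliver 0→3: ·
after 14 — crash(1): n1:✗prim/v1/[-]
after 15 — deliver 2→3: ·
after 16 — recover(1): n1:prim/v1/[-]
after 17 — deliver 3→1: ·
after 18 — deliver 2→0: ·
after 19 — crash(1): n1:✗prim/v1/[-]
after 20 — deliver 0→3: ·
after 21 — recover(1): n1:prim/v1/[-]
after 22 — propose(2,'p'): ·
after 23 — timeout(2): n2:back/v1/[p]
after 24 — deliver 3→1: ·

0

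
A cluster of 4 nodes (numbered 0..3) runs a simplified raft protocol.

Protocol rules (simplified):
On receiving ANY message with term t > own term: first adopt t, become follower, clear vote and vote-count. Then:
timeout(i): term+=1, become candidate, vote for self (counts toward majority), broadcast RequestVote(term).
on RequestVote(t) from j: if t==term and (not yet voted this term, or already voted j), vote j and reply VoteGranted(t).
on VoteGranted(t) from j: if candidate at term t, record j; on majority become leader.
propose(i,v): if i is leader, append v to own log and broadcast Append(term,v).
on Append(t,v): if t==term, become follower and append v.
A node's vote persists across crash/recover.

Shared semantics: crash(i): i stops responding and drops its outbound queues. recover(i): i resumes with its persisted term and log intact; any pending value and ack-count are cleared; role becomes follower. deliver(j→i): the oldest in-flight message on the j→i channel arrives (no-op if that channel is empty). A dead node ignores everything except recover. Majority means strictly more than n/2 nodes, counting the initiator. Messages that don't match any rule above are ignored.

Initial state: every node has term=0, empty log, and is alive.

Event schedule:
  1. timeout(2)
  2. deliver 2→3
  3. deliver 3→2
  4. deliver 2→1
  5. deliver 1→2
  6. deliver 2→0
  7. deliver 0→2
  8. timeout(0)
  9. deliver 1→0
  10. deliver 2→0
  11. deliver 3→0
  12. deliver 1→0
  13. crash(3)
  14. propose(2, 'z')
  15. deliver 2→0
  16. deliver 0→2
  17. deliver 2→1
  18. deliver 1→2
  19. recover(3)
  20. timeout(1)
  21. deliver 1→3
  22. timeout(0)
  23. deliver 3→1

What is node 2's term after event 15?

e1 timeout(2): 2[cand,t=1,-]
e2 deliver 2→3: 3[foll,t=1,-]
e3 deliver 3→2: ·
e4 deliver 2→1: 1[foll,t=1,-]
e5 deliver 1→2: 2[lead,t=1,-]
e6 deliver 2→0: 0[foll,t=1,-]
e7 deliver 0→2: ·
e8 timeout(0): 0[cand,t=2,-]
e9 deliver 1→0: ·
e10 deliver 2→0: ·
e11 deliver 3→0: ·
e12 deliver 1→0: ·
e13 crash(3): 3[✗foll,t=1,-]
e14 propose(2,'z'): 2[lead,t=1,z]
e15 deliver 2→0: ·

1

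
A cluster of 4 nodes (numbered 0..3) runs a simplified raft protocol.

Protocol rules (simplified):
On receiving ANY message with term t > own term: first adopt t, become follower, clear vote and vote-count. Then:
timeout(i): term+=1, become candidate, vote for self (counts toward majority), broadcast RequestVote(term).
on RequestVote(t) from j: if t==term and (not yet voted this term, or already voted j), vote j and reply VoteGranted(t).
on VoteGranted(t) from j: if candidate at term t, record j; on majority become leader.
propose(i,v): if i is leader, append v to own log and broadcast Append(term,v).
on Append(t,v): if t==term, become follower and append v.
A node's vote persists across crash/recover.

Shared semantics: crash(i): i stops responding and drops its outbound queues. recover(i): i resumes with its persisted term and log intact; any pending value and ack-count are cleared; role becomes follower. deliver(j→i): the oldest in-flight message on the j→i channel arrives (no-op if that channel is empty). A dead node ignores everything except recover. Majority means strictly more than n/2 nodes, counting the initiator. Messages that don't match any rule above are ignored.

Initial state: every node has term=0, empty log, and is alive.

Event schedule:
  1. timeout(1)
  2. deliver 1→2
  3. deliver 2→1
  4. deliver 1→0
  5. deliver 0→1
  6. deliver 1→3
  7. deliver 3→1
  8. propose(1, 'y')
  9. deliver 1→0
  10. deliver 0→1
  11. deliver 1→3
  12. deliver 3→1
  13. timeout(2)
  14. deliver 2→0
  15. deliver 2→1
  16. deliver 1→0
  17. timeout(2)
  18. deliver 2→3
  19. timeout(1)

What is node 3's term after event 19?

2

e1 timeout(1): 1[cand,t=1,-]
e2 deliver 1→2: 2[foll,t=1,-]
e3 deliver 2→1: ·
e4 deliver 1→0: 0[foll,t=1,-]
e5 deliver 0→1: 1[lead,t=1,-]
e6 deliver 1→3: 3[foll,t=1,-]
e7 deliver 3→1: ·
e8 propose(1,'y'): 1[lead,t=1,y]
e9 deliver 1→0: 0[foll,t=1,y]
e10 deliver 0→1: ·
e11 deliver 1→3: 3[foll,t=1,y]
e12 deliver 3→1: ·
e13 timeout(2): 2[cand,t=2,-]
e14 deliver 2→0: 0[foll,t=2,y]
e15 deliver 2→1: 1[foll,t=2,y]
e16 deliver 1→0: ·
e17 timeout(2): 2[cand,t=3,-]
e18 deliver 2→3: 3[foll,t=2,y]
e19 timeout(1): 1[cand,t=3,y]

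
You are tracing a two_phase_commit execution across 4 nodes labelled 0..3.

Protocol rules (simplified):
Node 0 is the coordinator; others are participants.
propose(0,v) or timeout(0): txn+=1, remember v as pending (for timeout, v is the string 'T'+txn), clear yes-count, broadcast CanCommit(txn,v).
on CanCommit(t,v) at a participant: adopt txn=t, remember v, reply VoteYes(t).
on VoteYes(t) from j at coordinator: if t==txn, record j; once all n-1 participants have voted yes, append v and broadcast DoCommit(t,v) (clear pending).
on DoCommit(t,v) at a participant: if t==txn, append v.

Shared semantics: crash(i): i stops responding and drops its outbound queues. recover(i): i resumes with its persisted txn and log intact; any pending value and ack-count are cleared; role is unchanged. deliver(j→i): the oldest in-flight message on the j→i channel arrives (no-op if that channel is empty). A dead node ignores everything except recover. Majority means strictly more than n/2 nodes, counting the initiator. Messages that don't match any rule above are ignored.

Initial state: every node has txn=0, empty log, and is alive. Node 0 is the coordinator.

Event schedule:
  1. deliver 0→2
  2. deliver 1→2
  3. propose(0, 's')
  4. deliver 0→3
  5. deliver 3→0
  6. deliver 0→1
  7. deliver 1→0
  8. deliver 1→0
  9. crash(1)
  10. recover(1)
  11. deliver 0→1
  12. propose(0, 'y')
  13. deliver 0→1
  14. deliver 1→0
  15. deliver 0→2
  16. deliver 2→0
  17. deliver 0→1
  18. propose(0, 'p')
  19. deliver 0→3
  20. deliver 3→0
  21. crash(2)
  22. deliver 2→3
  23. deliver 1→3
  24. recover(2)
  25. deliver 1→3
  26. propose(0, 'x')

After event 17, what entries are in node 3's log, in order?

step 1 deliver 0→2: —
step 2 deliver 1→2: —
step 3 propose(0,'s'): 0={coor,t=1,log=-}
step 4 deliver 0→3: 3={part,t=1,log=-}
step 5 deliver 3→0: —
step 6 deliver 0→1: 1={part,t=1,log=-}
step 7 deliver 1→0: —
step 8 deliver 1→0: —
step 9 crash(1): 1={✗part,t=1,log=-}
step 10 recover(1): 1={part,t=1,log=-}
step 11 deliver 0→1: —
step 12 propose(0,'y'): 0={coor,t=2,log=-}
step 13 deliver 0→1: 1={part,t=2,log=-}
step 14 deliver 1→0: —
step 15 deliver 0→2: 2={part,t=1,log=-}
step 16 deliver 2→0: —
step 17 deliver 0→1: —

empty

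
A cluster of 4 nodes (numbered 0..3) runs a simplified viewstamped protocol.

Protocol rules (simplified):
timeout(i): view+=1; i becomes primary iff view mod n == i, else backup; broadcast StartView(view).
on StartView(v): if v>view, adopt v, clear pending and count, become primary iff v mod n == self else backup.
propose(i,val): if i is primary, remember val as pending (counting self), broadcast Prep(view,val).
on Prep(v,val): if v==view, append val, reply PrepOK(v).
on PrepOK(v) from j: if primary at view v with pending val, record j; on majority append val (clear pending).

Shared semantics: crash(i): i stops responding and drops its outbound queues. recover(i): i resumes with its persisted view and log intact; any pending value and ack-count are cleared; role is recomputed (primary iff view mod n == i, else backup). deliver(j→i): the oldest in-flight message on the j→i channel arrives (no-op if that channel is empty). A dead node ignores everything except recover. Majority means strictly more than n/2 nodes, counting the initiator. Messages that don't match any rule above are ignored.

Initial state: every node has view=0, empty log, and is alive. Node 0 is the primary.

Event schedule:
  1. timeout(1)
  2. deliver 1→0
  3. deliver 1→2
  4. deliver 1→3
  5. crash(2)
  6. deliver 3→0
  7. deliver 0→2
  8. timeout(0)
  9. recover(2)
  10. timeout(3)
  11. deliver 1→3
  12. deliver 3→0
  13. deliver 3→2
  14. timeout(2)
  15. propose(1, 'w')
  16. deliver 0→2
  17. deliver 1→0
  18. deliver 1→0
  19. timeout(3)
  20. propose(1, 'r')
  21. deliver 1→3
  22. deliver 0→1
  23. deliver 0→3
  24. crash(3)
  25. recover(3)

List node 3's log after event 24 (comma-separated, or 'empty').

after 1 — timeout(1): n1:prim/v1/[-]
after 2 — deliver 1→0: n0:back/v1/[-]
after 3 — deliver 1→2: n2:back/v1/[-]
after 4 — deliver 1→3: n3:back/v1/[-]
after 5 — crash(2): n2:✗back/v1/[-]
after 6 — deliver 3→0: ·
after 7 — deliver 0→2: ·
after 8 — timeout(0): n0:back/v2/[-]
after 9 — recover(2): n2:back/v1/[-]
after 10 — timeout(3): n3:back/v2/[-]
after 11 — deliver 1→3: ·
after 12 — deliver 3→0: ·
after 13 — deliver 3→2: n2:prim/v2/[-]
after 14 — timeout(2): n2:back/v3/[-]
after 15 — propose(1,'w'): ·
after 16 — deliver 0→2: ·
after 17 — deliver 1→0: ·
after 18 — deliver 1→0: ·
after 19 — timeout(3): n3:prim/v3/[-]
after 20 — propose(1,'r'): ·
after 21 — deliver 1→3: ·
after 22 — deliver 0→1: n1:back/v2/[-]
after 23 — deliver 0→3: ·
after 24 — crash(3): n3:✗prim/v3/[-]

empty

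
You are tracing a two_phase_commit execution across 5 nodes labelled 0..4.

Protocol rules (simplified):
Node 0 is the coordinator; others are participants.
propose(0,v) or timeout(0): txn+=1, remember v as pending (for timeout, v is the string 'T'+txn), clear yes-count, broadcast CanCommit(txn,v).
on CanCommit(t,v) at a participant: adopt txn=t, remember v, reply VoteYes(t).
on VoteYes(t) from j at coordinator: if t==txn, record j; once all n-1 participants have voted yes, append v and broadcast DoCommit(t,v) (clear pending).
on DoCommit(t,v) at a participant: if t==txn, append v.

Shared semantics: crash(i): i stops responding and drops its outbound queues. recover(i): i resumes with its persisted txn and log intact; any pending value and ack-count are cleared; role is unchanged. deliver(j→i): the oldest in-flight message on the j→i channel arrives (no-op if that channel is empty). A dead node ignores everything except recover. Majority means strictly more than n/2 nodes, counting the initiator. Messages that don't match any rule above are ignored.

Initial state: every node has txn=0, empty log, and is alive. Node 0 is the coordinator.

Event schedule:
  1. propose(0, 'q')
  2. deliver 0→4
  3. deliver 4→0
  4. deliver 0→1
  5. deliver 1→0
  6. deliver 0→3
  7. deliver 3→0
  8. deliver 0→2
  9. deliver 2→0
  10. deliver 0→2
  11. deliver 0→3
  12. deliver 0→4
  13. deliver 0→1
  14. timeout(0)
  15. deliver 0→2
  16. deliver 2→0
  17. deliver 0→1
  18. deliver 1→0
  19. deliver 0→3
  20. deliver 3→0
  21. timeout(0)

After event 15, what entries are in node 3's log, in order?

[1] propose(0,'q') → N0(coor t1 [-])
[2] deliver 0→4 → N4(part t1 [-])
[3] deliver 4→0 → ∅
[4] deliver 0→1 → N1(part t1 [-])
[5] deliver 1→0 → ∅
[6] deliver 0→3 → N3(part t1 [-])
[7] deliver 3→0 → ∅
[8] deliver 0→2 → N2(part t1 [-])
[9] deliver 2→0 → N0(coor t1 [q])
[10] deliver 0→2 → N2(part t1 [q])
[11] deliver 0→3 → N3(part t1 [q])
[12] deliver 0→4 → N4(part t1 [q])
[13] deliver 0→1 → N1(part t1 [q])
[14] timeout(0) → N0(coor t2 [q])
[15] deliver 0→2 → N2(part t2 [q])

q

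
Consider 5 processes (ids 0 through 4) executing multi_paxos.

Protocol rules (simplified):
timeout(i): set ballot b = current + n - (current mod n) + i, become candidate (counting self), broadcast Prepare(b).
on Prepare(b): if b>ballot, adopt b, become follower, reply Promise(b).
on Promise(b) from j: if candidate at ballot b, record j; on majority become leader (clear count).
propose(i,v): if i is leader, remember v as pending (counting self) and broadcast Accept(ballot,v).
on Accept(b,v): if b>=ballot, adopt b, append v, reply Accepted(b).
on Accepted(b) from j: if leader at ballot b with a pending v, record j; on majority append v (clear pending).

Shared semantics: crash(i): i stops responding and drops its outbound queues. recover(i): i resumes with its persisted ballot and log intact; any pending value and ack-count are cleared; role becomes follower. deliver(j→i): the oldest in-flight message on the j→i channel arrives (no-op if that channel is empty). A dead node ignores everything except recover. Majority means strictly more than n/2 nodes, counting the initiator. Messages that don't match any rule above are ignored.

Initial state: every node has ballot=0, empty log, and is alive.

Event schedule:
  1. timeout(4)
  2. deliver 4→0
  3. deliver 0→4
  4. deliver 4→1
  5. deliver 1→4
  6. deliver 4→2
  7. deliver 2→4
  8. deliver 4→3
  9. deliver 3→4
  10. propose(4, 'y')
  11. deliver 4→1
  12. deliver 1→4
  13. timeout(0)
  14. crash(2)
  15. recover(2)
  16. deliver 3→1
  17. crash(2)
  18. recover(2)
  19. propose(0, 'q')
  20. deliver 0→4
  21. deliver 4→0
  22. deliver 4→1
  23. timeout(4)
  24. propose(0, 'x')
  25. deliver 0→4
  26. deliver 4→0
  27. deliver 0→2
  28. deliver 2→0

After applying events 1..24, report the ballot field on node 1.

step 1 timeout(4): 4={cand,b=9,log=-}
step 2 deliver 4→0: 0={foll,b=9,log=-}
step 3 deliver 0→4: —
step 4 deliver 4→1: 1={foll,b=9,log=-}
step 5 deliver 1→4: 4={lead,b=9,log=-}
step 6 deliver 4→2: 2={foll,b=9,log=-}
step 7 deliver 2→4: —
step 8 deliver 4→3: 3={foll,b=9,log=-}
step 9 deliver 3→4: —
step 10 propose(4,'y'): —
step 11 deliver 4→1: 1={foll,b=9,log=y}
step 12 deliver 1→4: —
step 13 timeout(0): 0={cand,b=10,log=-}
step 14 crash(2): 2={✗foll,b=9,log=-}
step 15 recover(2): 2={foll,b=9,log=-}
step 16 deliver 3→1: —
step 17 crash(2): 2={✗foll,b=9,log=-}
step 18 recover(2): 2={foll,b=9,log=-}
step 19 propose(0,'q'): —
step 20 deliver 0→4: 4={foll,b=10,log=-}
step 21 deliver 4→0: —
step 22 deliver 4→1: —
step 23 timeout(4): 4={cand,b=19,log=-}
step 24 propose(0,'x'): —

9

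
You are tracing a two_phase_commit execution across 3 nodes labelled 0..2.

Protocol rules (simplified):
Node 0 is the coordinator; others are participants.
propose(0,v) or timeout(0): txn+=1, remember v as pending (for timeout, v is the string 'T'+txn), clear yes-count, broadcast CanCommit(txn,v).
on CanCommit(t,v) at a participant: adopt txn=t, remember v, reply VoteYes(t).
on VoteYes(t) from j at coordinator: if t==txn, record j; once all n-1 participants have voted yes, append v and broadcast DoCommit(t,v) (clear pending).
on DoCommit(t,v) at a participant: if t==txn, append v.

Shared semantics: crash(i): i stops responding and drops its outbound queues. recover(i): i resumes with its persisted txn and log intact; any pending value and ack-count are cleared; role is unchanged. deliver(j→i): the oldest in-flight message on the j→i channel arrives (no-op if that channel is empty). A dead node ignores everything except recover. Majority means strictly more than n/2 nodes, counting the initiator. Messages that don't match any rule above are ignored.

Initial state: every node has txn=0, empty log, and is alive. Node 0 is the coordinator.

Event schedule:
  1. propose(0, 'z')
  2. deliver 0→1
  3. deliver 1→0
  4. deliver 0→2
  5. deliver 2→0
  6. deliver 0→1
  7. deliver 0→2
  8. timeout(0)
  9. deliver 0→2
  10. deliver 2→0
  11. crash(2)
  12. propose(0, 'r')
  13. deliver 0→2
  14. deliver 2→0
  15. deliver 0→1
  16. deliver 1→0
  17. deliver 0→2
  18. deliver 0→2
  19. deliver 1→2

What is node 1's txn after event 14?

1

1. propose(0,'z'):  <0:coor t1 ->
2. deliver 0→1:  <1:part t1 ->
3. deliver 1→0:  nop
4. deliver 0→2:  <2:part t1 ->
5. deliver 2→0:  <0:coor t1 z>
6. deliver 0→1:  <1:part t1 z>
7. deliver 0→2:  <2:part t1 z>
8. timeout(0):  <0:coor t2 z>
9. deliver 0→2:  <2:part t2 z>
10. deliver 2→0:  nop
11. crash(2):  <2:✗part t2 z>
12. propose(0,'r'):  <0:coor t3 z>
13. deliver 0→2:  nop
14. deliver 2→0:  nop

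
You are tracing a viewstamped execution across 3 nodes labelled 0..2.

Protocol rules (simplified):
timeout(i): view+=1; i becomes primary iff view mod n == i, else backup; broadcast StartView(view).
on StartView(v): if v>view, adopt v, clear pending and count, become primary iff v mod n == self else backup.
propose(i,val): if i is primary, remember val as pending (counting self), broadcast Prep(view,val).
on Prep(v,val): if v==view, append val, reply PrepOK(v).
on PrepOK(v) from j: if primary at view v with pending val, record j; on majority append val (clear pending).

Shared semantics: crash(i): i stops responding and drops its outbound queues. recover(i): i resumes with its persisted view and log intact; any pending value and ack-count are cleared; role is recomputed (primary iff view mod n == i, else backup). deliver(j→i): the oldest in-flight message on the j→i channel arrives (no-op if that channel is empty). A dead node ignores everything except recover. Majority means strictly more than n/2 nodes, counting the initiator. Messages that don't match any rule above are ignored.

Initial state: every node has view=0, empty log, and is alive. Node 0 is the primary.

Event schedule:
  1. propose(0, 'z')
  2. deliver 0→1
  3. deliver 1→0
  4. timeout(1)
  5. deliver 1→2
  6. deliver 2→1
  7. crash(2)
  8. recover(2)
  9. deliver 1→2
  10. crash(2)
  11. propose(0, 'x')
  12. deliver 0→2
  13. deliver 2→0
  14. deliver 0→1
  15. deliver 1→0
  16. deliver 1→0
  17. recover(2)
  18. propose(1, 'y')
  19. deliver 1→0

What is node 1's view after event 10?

1

e1 propose(0,'z'): ·
e2 deliver 0→1: 1[back,v=0,z]
e3 deliver 1→0: 0[prim,v=0,z]
e4 timeout(1): 1[prim,v=1,z]
e5 deliver 1→2: 2[back,v=1,-]
e6 deliver 2→1: ·
e7 crash(2): 2[✗back,v=1,-]
e8 recover(2): 2[back,v=1,-]
e9 deliver 1→2: ·
e10 crash(2): 2[✗back,v=1,-]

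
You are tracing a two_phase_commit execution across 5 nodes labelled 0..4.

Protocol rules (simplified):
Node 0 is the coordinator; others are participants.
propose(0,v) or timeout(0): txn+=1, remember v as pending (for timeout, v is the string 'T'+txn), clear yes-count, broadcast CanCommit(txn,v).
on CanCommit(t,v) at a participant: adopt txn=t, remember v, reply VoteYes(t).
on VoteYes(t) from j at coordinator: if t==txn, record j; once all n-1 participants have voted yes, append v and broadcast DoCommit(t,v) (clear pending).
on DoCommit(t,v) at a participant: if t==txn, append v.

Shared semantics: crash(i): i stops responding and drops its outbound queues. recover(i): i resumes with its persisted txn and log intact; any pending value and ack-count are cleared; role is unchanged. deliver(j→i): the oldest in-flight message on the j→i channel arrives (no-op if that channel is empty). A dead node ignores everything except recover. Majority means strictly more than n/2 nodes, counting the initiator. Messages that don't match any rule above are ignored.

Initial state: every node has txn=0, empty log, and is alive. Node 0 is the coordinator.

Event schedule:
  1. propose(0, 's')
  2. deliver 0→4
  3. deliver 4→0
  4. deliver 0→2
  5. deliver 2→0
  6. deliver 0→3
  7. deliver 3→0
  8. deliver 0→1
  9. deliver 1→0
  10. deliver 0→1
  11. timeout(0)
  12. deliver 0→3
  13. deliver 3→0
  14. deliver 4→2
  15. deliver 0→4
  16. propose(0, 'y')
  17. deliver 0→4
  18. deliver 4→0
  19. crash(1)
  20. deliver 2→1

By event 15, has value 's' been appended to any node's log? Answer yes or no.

after 1 — propose(0,'s'): n0:coor/t1/[-]
after 2 — deliver 0→4: n4:part/t1/[-]
after 3 — deliver 4→0: ·
after 4 — deliver 0→2: n2:part/t1/[-]
after 5 — deliver 2→0: ·
after 6 — deliver 0→3: n3:part/t1/[-]
after 7 — deliver 3→0: ·
after 8 — deliver 0→1: n1:part/t1/[-]
after 9 — deliver 1→0: n0:coor/t1/[s]
after 10 — deliver 0→1: n1:part/t1/[s]
after 11 — timeout(0): n0:coor/t2/[s]
after 12 — deliver 0→3: n3:part/t1/[s]
after 13 — deliver 3→0: ·
after 14 — deliver 4→2: ·
after 15 — deliver 0→4: n4:part/t1/[s]

yes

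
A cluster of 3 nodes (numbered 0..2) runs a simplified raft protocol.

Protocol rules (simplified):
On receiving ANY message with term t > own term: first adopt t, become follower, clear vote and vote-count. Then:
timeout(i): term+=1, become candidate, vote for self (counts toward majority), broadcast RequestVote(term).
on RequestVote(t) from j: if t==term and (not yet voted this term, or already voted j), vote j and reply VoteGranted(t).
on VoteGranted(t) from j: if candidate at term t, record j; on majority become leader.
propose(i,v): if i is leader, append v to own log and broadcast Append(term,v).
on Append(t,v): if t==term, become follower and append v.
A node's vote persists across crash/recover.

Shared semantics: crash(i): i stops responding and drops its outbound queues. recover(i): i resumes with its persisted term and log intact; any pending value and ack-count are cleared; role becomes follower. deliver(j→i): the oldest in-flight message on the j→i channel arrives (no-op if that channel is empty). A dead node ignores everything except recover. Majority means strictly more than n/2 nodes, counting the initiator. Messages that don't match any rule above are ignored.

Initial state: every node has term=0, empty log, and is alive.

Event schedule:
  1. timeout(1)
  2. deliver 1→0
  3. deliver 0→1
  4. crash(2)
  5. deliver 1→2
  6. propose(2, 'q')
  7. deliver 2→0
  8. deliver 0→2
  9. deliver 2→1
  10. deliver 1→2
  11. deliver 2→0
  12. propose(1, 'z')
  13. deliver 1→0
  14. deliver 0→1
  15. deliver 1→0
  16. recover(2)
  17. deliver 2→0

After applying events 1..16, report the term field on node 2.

step 1 timeout(1): 1={cand,t=1,log=-}
step 2 deliver 1→0: 0={foll,t=1,log=-}
step 3 deliver 0→1: 1={lead,t=1,log=-}
step 4 crash(2): 2={✗foll,t=0,log=-}
step 5 deliver 1→2: —
step 6 propose(2,'q'): —
step 7 deliver 2→0: —
step 8 deliver 0→2: —
step 9 deliver 2→1: —
step 10 deliver 1→2: —
step 11 deliver 2→0: —
step 12 propose(1,'z'): 1={lead,t=1,log=z}
step 13 deliver 1→0: 0={foll,t=1,log=z}
step 14 deliver 0→1: —
step 15 deliver 1→0: —
step 16 recover(2): 2={foll,t=0,log=-}

0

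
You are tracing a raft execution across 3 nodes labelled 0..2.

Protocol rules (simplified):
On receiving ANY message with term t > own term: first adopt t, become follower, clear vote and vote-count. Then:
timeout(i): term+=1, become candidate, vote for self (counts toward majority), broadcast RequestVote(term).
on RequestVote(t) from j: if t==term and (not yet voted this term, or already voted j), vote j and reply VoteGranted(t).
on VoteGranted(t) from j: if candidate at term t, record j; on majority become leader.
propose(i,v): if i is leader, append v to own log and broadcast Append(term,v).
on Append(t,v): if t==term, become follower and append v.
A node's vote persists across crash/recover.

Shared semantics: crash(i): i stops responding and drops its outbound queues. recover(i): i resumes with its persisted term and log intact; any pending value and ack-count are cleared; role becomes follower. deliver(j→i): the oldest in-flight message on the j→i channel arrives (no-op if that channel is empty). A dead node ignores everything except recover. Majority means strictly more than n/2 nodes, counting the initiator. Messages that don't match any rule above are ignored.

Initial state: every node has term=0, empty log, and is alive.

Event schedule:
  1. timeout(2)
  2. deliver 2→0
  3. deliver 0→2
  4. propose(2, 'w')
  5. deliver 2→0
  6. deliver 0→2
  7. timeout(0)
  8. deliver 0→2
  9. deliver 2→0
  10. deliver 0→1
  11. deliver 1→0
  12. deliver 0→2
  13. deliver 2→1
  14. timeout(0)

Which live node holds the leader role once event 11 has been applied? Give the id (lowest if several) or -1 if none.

0

step 1 timeout(2): 2={cand,t=1,log=-}
step 2 deliver 2→0: 0={foll,t=1,log=-}
step 3 deliver 0→2: 2={lead,t=1,log=-}
step 4 propose(2,'w'): 2={lead,t=1,log=w}
step 5 deliver 2→0: 0={foll,t=1,log=w}
step 6 deliver 0→2: —
step 7 timeout(0): 0={cand,t=2,log=w}
step 8 deliver 0→2: 2={foll,t=2,log=w}
step 9 deliver 2→0: 0={lead,t=2,log=w}
step 10 deliver 0→1: 1={foll,t=2,log=-}
step 11 deliver 1→0: —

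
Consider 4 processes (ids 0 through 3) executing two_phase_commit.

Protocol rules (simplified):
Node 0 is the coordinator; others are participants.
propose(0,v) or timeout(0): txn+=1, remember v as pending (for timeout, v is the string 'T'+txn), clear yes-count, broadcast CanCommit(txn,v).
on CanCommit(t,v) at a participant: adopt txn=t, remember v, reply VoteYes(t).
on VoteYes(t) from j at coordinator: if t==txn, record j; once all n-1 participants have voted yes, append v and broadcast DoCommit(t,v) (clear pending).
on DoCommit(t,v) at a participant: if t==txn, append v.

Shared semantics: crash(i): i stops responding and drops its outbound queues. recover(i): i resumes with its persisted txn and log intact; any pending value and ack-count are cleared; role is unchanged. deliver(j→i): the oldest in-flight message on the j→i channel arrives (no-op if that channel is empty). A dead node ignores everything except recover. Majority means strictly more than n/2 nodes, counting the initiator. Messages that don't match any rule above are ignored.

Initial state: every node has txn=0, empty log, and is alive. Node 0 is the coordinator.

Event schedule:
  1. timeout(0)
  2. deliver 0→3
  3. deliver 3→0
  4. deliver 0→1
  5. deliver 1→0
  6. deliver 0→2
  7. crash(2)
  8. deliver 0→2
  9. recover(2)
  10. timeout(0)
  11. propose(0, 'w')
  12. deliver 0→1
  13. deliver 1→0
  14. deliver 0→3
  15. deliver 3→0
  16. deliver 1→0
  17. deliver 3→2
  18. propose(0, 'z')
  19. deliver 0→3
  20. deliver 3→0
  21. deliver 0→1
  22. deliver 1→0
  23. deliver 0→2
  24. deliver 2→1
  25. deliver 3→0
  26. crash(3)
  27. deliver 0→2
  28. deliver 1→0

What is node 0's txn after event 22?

e1 timeout(0): 0[coor,t=1,-]
e2 deliver 0→3: 3[part,t=1,-]
e3 deliver 3→0: ·
e4 deliver 0→1: 1[part,t=1,-]
e5 deliver 1→0: ·
e6 deliver 0→2: 2[part,t=1,-]
e7 crash(2): 2[✗part,t=1,-]
e8 deliver 0→2: ·
e9 recover(2): 2[part,t=1,-]
e10 timeout(0): 0[coor,t=2,-]
e11 propose(0,'w'): 0[coor,t=3,-]
e12 deliver 0→1: 1[part,t=2,-]
e13 deliver 1→0: ·
e14 deliver 0→3: 3[part,t=2,-]
e15 deliver 3→0: ·
e16 deliver 1→0: ·
e17 deliver 3→2: ·
e18 propose(0,'z'): 0[coor,t=4,-]
e19 deliver 0→3: 3[part,t=3,-]
e20 deliver 3→0: ·
e21 deliver 0→1: 1[part,t=3,-]
e22 deliver 1→0: ·

4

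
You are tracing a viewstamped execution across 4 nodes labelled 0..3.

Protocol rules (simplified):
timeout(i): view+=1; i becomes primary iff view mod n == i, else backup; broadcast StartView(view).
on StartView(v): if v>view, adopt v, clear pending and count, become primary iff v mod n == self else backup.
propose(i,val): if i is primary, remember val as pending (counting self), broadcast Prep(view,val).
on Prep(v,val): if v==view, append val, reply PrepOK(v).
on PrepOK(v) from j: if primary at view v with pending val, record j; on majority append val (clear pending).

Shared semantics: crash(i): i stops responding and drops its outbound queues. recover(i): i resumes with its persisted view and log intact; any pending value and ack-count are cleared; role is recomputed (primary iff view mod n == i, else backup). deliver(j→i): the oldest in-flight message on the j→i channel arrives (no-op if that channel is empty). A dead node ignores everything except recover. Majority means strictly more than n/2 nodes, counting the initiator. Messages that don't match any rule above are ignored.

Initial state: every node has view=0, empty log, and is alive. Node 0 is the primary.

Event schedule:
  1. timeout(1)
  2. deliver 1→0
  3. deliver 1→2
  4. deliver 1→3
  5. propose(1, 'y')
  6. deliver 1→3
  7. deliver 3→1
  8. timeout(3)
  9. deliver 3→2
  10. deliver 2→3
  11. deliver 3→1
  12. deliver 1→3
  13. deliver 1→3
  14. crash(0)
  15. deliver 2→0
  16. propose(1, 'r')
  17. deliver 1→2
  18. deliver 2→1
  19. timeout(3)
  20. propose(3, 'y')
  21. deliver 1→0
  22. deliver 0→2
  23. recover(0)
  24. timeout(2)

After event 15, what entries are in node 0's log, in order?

e1 timeout(1): 1[prim,v=1,-]
e2 deliver 1→0: 0[back,v=1,-]
e3 deliver 1→2: 2[back,v=1,-]
e4 deliver 1→3: 3[back,v=1,-]
e5 propose(1,'y'): ·
e6 deliver 1→3: 3[back,v=1,y]
e7 deliver 3→1: ·
e8 timeout(3): 3[back,v=2,y]
e9 deliver 3→2: 2[prim,v=2,-]
e10 deliver 2→3: ·
e11 deliver 3→1: 1[back,v=2,-]
e12 deliver 1→3: ·
e13 deliver 1→3: ·
e14 crash(0): 0[✗back,v=1,-]
e15 deliver 2→0: ·

empty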